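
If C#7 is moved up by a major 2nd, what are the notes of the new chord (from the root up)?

A major 2nd up from C# is D#, so the new chord is D# dominant seventh.
D# — root
F## — major 3rd
A# — perfect 5th
C# — minor 7th

D#, F##, A#, C#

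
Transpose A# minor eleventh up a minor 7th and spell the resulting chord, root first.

G# – B – D# – F# – A# – C#

Transposed root: A# → G# (minor 7th up). So we spell G# minor eleventh:
Root: G#
Minor 3rd (3rd): B
Perfect 5th (5th): D#
Minor 7th (7th): F#
Major 9th (9th): A#
Perfect 11th (11th): C#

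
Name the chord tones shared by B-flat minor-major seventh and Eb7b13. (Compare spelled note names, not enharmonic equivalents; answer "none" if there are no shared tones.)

B-flat minor-major seventh = Bb, Db, F, A.
Eb7b13 = Eb, G, Bb, Db, Cb.
Shared: Bb, Db.

Bb – Db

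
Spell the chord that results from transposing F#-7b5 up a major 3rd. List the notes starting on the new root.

A#, C#, E, G#

A major 3rd up from F# is A#, so the new chord is A# half-diminished seventh.
Root: A#
Minor 3rd (3rd): C#
Diminished 5th (5th): E
Minor 7th (7th): G#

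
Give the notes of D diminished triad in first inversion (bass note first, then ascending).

F  A-flat  D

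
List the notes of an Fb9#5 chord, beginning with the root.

Fb, Ab, C, Ebb, Gb

Fb9#5 is a dominant ninth sharp five built on Fb.
Fb — root
Ab — major 3rd
C — augmented 5th
Ebb — minor 7th
Gb — major 9th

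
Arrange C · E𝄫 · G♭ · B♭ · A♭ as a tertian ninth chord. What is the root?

A♭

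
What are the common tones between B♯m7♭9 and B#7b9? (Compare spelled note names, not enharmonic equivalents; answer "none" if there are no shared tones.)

B♯m7♭9: B# D# F## A# C#
B#7b9: B# D## F## A# C#
Common to both → B#, F##, A#, C#.

B#, F##, A#, C#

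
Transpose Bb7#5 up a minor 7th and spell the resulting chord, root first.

Ab – C – E – Gb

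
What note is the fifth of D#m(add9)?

D#m(add9) is built on D#; its 5th is a perfect 5th above the root.
A fifth above D uses the letter A, and the perfect 5th above D# is A#.

A#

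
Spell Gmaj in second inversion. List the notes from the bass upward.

D  G  B

Gmaj = G–B–D; second inversion → fifth (D) lowest.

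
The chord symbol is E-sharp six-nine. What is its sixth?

Root of E-sharp six-nine = E#. The 6th is a major 6th: E# up a major 6th → C##.

C##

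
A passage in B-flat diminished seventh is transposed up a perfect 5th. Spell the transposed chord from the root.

F – Ab – Cb – Ebb

Transposed root: Bb → F (perfect 5th up). So we spell F diminished seventh:
Root: F
Minor 3rd (3rd): Ab
Diminished 5th (5th): Cb
Diminished 7th (7th): Ebb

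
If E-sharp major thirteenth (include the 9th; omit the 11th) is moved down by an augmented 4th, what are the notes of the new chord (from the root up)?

An augmented 4th down from E# is B, so the new chord is B major thirteenth.
Root: B
Major 3rd (3rd): D#
Perfect 5th (5th): F#
Major 7th (7th): A#
Major 9th (9th): C#
Major 13th (13th): G#

B  D#  F#  A#  C#  G#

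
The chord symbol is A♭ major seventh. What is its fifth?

E-flat

A♭ major seventh is built on A-flat; its 5th is a perfect 5th above the root.
A fifth above A uses the letter E, and the perfect 5th above A-flat is E-flat.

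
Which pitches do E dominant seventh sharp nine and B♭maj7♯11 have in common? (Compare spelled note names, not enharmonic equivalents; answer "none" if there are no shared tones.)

E, D

E dominant seventh sharp nine: E G# B D F##
B♭maj7♯11: Bb D F A E
Common to both → E, D.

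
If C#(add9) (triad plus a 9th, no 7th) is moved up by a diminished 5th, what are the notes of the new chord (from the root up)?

A diminished 5th up from C♯ is G, so the new chord is G added-ninth.
- root: G
- major 3rd: B
- perfect 5th: D
- major 9th: A

G  B  D  A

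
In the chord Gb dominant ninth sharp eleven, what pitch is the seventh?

F♭

Root of Gb dominant ninth sharp eleven = G♭. The 7th is a minor 7th: G♭ up a minor 7th → F♭.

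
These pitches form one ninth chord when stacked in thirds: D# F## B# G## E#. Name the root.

E#

Stacking in thirds gives E# – G## – B# – D# – F##, so E# is the root — E# dominant ninth.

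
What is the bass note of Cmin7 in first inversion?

Eb

Cmin7 in root position is C–Eb–G–Bb.
First inversion places the third in the bass, which is Eb.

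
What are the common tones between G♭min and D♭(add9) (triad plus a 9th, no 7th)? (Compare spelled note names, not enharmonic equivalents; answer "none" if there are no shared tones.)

Db

G♭min: Gb Bbb Db
D♭(add9): Db F Ab Eb
Common to both → Db.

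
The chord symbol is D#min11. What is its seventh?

Root of D#min11 = D♯. The 7th is a minor 7th: D♯ up a minor 7th → C♯.

C♯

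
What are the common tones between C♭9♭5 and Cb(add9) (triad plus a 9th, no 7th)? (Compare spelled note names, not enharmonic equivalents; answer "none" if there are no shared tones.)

C♭ – E♭ – D♭

C♭9♭5 = C♭, E♭, G𝄫, B𝄫, D♭.
Cb(add9) = C♭, E♭, G♭, D♭.
Shared: C♭, E♭, D♭.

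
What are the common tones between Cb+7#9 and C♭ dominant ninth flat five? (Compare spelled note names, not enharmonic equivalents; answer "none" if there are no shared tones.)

Cb  Eb  Bbb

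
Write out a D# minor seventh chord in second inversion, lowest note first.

A-sharp, C-sharp, D-sharp, F-sharp

D# minor seventh = D-sharp–F-sharp–A-sharp–C-sharp; second inversion → fifth (A-sharp) lowest.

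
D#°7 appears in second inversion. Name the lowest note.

D#°7 in root position is D#–F#–A–C.
Second inversion places the fifth in the bass, which is A.

A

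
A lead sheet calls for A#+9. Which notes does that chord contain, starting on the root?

A# C## E## G# B#

A#+9 is a dominant ninth sharp five built on A#.
- root: A#
- major 3rd: C##
- augmented 5th: E##
- minor 7th: G#
- major 9th: B#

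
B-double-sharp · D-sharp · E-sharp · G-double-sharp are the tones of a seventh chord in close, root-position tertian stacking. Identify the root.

E-sharp

Stacking in thirds gives E-sharp – G-double-sharp – B-double-sharp – D-sharp, so E-sharp is the root — E-sharp augmented seventh.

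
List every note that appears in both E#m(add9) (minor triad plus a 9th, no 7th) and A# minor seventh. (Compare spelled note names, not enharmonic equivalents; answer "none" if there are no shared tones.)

E#  G#

E#m(add9): E# G# B# F##
A# minor seventh: A# C# E# G#
Common to both → E#, G#.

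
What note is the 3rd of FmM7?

Root of FmM7 = F. The 3rd is a minor 3rd: F up a minor 3rd → Ab.

Ab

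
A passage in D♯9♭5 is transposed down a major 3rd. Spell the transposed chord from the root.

D# down a major 3rd → B. New chord: B dominant ninth flat five.
Root: B
Major 3rd (3rd): D#
Diminished 5th (5th): F
Minor 7th (7th): A
Major 9th (9th): C#

B D# F A C#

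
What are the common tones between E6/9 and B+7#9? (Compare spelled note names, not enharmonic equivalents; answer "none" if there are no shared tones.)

B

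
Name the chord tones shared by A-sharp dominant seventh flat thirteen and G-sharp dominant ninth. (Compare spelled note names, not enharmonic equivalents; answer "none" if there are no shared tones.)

A-sharp, G-sharp, F-sharp

A-sharp dominant seventh flat thirteen = A-sharp, C-double-sharp, E-sharp, G-sharp, F-sharp.
G-sharp dominant ninth = G-sharp, B-sharp, D-sharp, F-sharp, A-sharp.
Shared: A-sharp, G-sharp, F-sharp.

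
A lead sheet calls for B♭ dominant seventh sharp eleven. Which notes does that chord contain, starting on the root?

Bb D F Ab E

B♭ dominant seventh sharp eleven is a dominant seventh sharp eleven built on Bb.
Bb — root
D — major 3rd
F — perfect 5th
Ab — minor 7th
E — augmented 11th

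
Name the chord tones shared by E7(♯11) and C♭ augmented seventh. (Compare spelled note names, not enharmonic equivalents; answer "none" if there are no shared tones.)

none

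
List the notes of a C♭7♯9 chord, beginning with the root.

Cb – Eb – Gb – Bbb – D

Root Cb, quality dominant seventh sharp nine:
Root: Cb
Major 3rd (3rd): Eb
Perfect 5th (5th): Gb
Minor 7th (7th): Bbb
Augmented 9th (9th): D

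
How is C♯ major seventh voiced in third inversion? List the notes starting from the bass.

C♯ major seventh = C♯–E♯–G♯–B♯; third inversion → seventh (B♯) lowest.

B♯  C♯  E♯  G♯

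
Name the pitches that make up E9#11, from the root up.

E9#11 is a dominant ninth sharp eleven built on E.
Root: E
Major 3rd (3rd): G#
Perfect 5th (5th): B
Minor 7th (7th): D
Major 9th (9th): F#
Augmented 11th (11th): A#

E – G# – B – D – F# – A#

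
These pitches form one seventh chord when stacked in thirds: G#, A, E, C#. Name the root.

A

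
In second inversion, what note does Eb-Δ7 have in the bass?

Bb

Eb-Δ7 = Eb–Gb–Bb–D. Second inversion → fifth in the bass = Bb.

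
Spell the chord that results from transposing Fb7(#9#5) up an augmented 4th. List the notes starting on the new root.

Fb up an augmented 4th → Bb. New chord: Bb dominant seventh sharp nine sharp five.
root → Bb
3rd (major 3rd) → D
5th (augmented 5th) → F#
7th (minor 7th) → Ab
9th (augmented 9th) → C#

Bb  D  F#  Ab  C#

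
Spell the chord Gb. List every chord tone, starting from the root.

G♭  B♭  D♭

Gb: major triad on G♭.
- root: G♭
- major 3rd: B♭
- perfect 5th: D♭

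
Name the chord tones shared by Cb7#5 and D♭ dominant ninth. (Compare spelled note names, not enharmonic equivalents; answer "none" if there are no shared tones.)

Cb Eb

Cb7#5: Cb Eb G Bbb
D♭ dominant ninth: Db F Ab Cb Eb
Common to both → Cb, Eb.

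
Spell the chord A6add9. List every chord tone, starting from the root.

A, C#, E, F#, B

A6add9 is a six-nine built on A.
A — root
C# — major 3rd
E — perfect 5th
F# — major 6th
B — major 9th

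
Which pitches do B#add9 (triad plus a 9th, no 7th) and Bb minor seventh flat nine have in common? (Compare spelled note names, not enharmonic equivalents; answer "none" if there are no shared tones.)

B#add9 = B#, D##, F##, C##.
Bb minor seventh flat nine = Bb, Db, F, Ab, Cb.
Shared: none.

none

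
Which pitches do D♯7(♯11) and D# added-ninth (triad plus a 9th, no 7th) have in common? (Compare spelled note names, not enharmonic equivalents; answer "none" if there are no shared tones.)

D#, F##, A#

D♯7(♯11) = D#, F##, A#, C#, G##.
D# added-ninth = D#, F##, A#, E#.
Shared: D#, F##, A#.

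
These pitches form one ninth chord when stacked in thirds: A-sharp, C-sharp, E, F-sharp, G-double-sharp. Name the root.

F-sharp

Stacking in thirds gives F-sharp – A-sharp – C-sharp – E – G-double-sharp, so F-sharp is the root — F-sharp dominant seventh sharp nine.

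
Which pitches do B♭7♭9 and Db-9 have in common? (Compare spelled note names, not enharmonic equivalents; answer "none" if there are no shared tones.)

Ab  Cb

B♭7♭9 = Bb, D, F, Ab, Cb.
Db-9 = Db, Fb, Ab, Cb, Eb.
Shared: Ab, Cb.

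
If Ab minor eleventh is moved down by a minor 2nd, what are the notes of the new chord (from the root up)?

Transposed root: A-flat → G (minor 2nd down). So we spell G minor eleventh:
Root: G
Minor 3rd (3rd): B-flat
Perfect 5th (5th): D
Minor 7th (7th): F
Major 9th (9th): A
Perfect 11th (11th): C

G, B-flat, D, F, A, C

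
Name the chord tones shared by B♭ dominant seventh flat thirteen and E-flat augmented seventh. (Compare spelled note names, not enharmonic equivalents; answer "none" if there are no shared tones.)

none

B♭ dominant seventh flat thirteen = B-flat, D, F, A-flat, G-flat.
E-flat augmented seventh = E-flat, G, B, D-flat.
Shared: none.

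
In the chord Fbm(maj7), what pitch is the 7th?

Eb

Fbm(maj7) is built on Fb; its 7th is a major 7th above the root.
A seventh above F uses the letter E, and the major 7th above Fb is Eb.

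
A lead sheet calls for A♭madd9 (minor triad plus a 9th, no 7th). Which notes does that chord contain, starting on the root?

Root A♭, quality minor added-ninth:
A♭ — root
C♭ — minor 3rd
E♭ — perfect 5th
B♭ — major 9th

A♭, C♭, E♭, B♭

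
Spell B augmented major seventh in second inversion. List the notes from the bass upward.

F-double-sharp A-sharp B D-sharp

B augmented major seventh = B–D-sharp–F-double-sharp–A-sharp; second inversion → fifth (F-double-sharp) lowest.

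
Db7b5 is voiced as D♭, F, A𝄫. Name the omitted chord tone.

Db7b5 = D♭, F, A𝄫, C♭. The voicing lacks the 7th (minor 7th), C♭.

C♭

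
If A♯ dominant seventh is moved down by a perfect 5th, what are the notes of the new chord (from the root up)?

D-sharp – F-double-sharp – A-sharp – C-sharp

A perfect 5th down from A-sharp is D-sharp, so the new chord is D-sharp dominant seventh.
D-sharp — root
F-double-sharp — major 3rd
A-sharp — perfect 5th
C-sharp — minor 7th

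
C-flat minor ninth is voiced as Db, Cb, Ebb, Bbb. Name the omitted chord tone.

The full C-flat minor ninth chord is Cb, Ebb, Gb, Bbb, Db.
Comparing with the voicing, the perfect 5th (5th) — Gb — is absent.

Gb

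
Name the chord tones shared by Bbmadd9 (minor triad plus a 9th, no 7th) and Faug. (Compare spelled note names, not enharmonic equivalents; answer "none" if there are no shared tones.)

Bbmadd9: Bb Db F C
Faug: F A C#
Common to both → F.

F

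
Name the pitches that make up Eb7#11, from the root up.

Root E♭, quality dominant seventh sharp eleven:
root → E♭
3rd (major 3rd) → G
5th (perfect 5th) → B♭
7th (minor 7th) → D♭
11th (augmented 11th) → A

E♭  G  B♭  D♭  A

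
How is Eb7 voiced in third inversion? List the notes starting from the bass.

Db – Eb – G – Bb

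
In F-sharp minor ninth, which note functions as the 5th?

C-sharp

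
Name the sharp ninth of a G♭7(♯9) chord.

A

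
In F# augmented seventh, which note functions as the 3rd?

F# augmented seventh is built on F-sharp; its 3rd is a major 3rd above the root.
A third above F uses the letter A, and the major 3rd above F-sharp is A-sharp.

A-sharp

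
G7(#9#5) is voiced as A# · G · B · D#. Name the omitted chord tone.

F

G7(#9#5) = G, B, D#, F, A#. The voicing lacks the 7th (minor 7th), F.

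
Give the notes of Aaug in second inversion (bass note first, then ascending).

In root position, Aaug is A–C#–E#.
Second inversion puts the fifth (E#) in the bass.

E#  A  C#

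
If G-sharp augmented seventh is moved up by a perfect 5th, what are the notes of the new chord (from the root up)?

Transposed root: G♯ → D♯ (perfect 5th up). So we spell D♯ augmented seventh:
Root: D♯
Major 3rd (3rd): F𝄪
Augmented 5th (5th): A𝄪
Minor 7th (7th): C♯

D♯, F𝄪, A𝄪, C♯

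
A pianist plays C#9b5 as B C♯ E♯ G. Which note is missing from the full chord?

The full C#9b5 chord is C♯, E♯, G, B, D♯.
Comparing with the voicing, the major 9th (9th) — D♯ — is absent.

D♯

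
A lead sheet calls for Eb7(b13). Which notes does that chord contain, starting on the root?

Eb G Bb Db Cb

Eb7(b13): dominant seventh flat thirteen on Eb.
root → Eb
3rd (major 3rd) → G
5th (perfect 5th) → Bb
7th (minor 7th) → Db
13th (minor 13th) → Cb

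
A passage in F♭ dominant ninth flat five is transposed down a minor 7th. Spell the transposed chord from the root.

Gb – Bb – Dbb – Fb – Ab

Transposed root: Fb → Gb (minor 7th down). So we spell Gb dominant ninth flat five:
- root: Gb
- major 3rd: Bb
- diminished 5th: Dbb
- minor 7th: Fb
- major 9th: Ab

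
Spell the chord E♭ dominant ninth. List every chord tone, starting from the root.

E♭ dominant ninth is a dominant ninth built on Eb.
- root: Eb
- major 3rd: G
- perfect 5th: Bb
- minor 7th: Db
- major 9th: F

Eb, G, Bb, Db, F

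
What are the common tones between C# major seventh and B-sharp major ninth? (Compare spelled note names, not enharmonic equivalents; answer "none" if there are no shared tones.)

C# major seventh: C-sharp E-sharp G-sharp B-sharp
B-sharp major ninth: B-sharp D-double-sharp F-double-sharp A-double-sharp C-double-sharp
Common to both → B-sharp.

B-sharp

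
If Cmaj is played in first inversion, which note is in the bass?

Cmaj in root position is C–E–G.
First inversion places the third in the bass, which is E.

E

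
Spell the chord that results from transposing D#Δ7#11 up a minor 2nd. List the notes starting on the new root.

Transposed root: D# → E (minor 2nd up). So we spell E major seventh sharp eleven:
Root: E
Major 3rd (3rd): G#
Perfect 5th (5th): B
Major 7th (7th): D#
Augmented 11th (11th): A#

E, G#, B, D#, A#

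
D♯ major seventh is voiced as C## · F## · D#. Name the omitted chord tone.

The full D♯ major seventh chord is D#, F##, A#, C##.
Comparing with the voicing, the perfect 5th (5th) — A# — is absent.

A#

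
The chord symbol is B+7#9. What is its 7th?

A

B+7#9 is built on B; its 7th is a minor 7th above the root.
A seventh above B uses the letter A, and the minor 7th above B is A.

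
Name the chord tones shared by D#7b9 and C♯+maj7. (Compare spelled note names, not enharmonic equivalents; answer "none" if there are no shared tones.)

C#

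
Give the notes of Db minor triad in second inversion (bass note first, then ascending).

In root position, Db minor triad is Db–Fb–Ab.
Second inversion puts the fifth (Ab) in the bass.

Ab  Db  Fb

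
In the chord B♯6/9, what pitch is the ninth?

C##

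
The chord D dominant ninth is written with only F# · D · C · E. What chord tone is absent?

A

The full D dominant ninth chord is D, F#, A, C, E.
Comparing with the voicing, the perfect 5th (5th) — A — is absent.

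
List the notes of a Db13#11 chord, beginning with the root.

Db13#11 is a dominant thirteenth sharp eleven built on Db.
Root: Db
Major 3rd (3rd): F
Perfect 5th (5th): Ab
Minor 7th (7th): Cb
Major 9th (9th): Eb
Augmented 11th (11th): G
Major 13th (13th): Bb

Db, F, Ab, Cb, Eb, G, Bb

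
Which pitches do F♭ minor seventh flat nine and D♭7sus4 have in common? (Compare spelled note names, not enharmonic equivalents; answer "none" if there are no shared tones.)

Cb

F♭ minor seventh flat nine = Fb, Abb, Cb, Ebb, Gbb.
D♭7sus4 = Db, Gb, Ab, Cb.
Shared: Cb.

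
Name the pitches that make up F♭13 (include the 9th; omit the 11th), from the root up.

Fb  Ab  Cb  Ebb  Gb  Db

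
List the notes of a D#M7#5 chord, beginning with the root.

D#  F##  A##  C##

D#M7#5: augmented major seventh on D#.
D# — root
F## — major 3rd
A## — augmented 5th
C## — major 7th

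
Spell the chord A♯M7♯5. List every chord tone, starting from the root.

A♯, C𝄪, E𝄪, G𝄪

A♯M7♯5: augmented major seventh on A♯.
Root: A♯
Major 3rd (3rd): C𝄪
Augmented 5th (5th): E𝄪
Major 7th (7th): G𝄪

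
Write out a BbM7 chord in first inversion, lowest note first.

In root position, BbM7 is Bb–D–F–A.
First inversion puts the third (D) in the bass.

D, F, A, Bb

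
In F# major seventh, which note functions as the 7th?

E♯

Root of F# major seventh = F♯. The 7th is a major 7th: F♯ up a major 7th → E♯.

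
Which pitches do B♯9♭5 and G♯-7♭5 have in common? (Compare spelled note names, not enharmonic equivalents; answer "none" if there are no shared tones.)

F#

B♯9♭5: B# D## F# A# C##
G♯-7♭5: G# B D F#
Common to both → F#.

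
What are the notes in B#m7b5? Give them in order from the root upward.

B#  D#  F#  A#

Root B#, quality half-diminished seventh:
root → B#
3rd (minor 3rd) → D#
5th (diminished 5th) → F#
7th (minor 7th) → A#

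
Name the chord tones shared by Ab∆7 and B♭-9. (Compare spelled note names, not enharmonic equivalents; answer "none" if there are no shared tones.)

Ab∆7: A♭ C E♭ G
B♭-9: B♭ D♭ F A♭ C
Common to both → A♭, C.

A♭ – C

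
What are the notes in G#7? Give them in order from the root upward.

G# B# D# F#

G#7 is a dominant seventh built on G#.
root → G#
3rd (major 3rd) → B#
5th (perfect 5th) → D#
7th (minor 7th) → F#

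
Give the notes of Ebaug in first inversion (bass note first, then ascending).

G  B  Eb

In root position, Ebaug is Eb–G–B.
First inversion puts the third (G) in the bass.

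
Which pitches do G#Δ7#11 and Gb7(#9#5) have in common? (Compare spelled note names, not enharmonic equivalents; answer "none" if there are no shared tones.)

G#Δ7#11: G♯ B♯ D♯ F𝄪 C𝄪
Gb7(#9#5): G♭ B♭ D F♭ A
Common to both → none.

none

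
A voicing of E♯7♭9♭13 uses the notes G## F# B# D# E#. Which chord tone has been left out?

C#

E♯7♭9♭13 = E#, G##, B#, D#, F#, C#. The voicing lacks the 13th (minor 13th), C#.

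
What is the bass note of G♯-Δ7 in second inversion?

D♯

G♯-Δ7 in root position is G♯–B–D♯–F𝄪.
Second inversion places the fifth in the bass, which is D♯.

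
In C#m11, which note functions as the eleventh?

F#

C#m11 is built on C#; its 11th is a perfect 11th above the root.
A fourth above C uses the letter F, and the perfect 11th above C# is F#.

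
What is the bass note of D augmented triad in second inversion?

D augmented triad in root position is D–F#–A#.
Second inversion places the fifth in the bass, which is A#.

A#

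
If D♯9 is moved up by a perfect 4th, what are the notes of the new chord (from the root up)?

G♯, B♯, D♯, F♯, A♯

A perfect 4th up from D♯ is G♯, so the new chord is G♯ dominant ninth.
G♯ — root
B♯ — major 3rd
D♯ — perfect 5th
F♯ — minor 7th
A♯ — major 9th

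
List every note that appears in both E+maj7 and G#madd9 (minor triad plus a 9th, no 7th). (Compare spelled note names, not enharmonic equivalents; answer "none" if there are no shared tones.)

E+maj7 = E, G♯, B♯, D♯.
G#madd9 = G♯, B, D♯, A♯.
Shared: G♯, D♯.

G♯, D♯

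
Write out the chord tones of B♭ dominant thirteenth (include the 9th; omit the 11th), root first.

B♭ dominant thirteenth is a dominant thirteenth built on Bb.
root → Bb
3rd (major 3rd) → D
5th (perfect 5th) → F
7th (minor 7th) → Ab
9th (major 9th) → C
13th (major 13th) → G

Bb, D, F, Ab, C, G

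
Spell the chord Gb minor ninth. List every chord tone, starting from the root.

Gb, Bbb, Db, Fb, Ab

Gb minor ninth: minor ninth on Gb.
Gb — root
Bbb — minor 3rd
Db — perfect 5th
Fb — minor 7th
Ab — major 9th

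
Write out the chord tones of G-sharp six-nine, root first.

G-sharp six-nine is a six-nine built on G#.
G# — root
B# — major 3rd
D# — perfect 5th
E# — major 6th
A# — major 9th

G# B# D# E# A#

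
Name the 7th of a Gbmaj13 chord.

F

Gbmaj13 is built on Gb; its 7th is a major 7th above the root.
A seventh above G uses the letter F, and the major 7th above Gb is F.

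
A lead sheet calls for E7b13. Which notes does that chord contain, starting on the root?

E, G#, B, D, C

E7b13: dominant seventh flat thirteen on E.
E — root
G# — major 3rd
B — perfect 5th
D — minor 7th
C — minor 13th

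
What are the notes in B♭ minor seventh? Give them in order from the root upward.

Bb, Db, F, Ab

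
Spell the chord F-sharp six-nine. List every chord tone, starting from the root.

F-sharp six-nine is a six-nine built on F-sharp.
- root: F-sharp
- major 3rd: A-sharp
- perfect 5th: C-sharp
- major 6th: D-sharp
- major 9th: G-sharp

F-sharp A-sharp C-sharp D-sharp G-sharp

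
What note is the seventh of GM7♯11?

GM7♯11 is built on G; its 7th is a major 7th above the root.
A seventh above G uses the letter F, and the major 7th above G is F♯.

F♯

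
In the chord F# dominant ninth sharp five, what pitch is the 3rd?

Root of F# dominant ninth sharp five = F-sharp. The 3rd is a major 3rd: F-sharp up a major 3rd → A-sharp.

A-sharp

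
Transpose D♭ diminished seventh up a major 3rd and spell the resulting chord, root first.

D-flat up a major 3rd → F. New chord: F diminished seventh.
F — root
A-flat — minor 3rd
C-flat — diminished 5th
E-double-flat — diminished 7th

F  A-flat  C-flat  E-double-flat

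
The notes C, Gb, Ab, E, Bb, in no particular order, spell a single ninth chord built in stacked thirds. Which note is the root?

Ab

Stacking in thirds gives Ab – C – E – Gb – Bb, so Ab is the root — Ab dominant ninth sharp five.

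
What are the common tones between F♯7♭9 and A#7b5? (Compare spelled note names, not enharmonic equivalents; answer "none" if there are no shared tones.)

F♯7♭9: F♯ A♯ C♯ E G
A#7b5: A♯ C𝄪 E G♯
Common to both → A♯, E.

A♯ E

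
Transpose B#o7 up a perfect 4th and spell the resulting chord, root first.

E#  G#  B  D

B# up a perfect 4th → E#. New chord: E# diminished seventh.
- root: E#
- minor 3rd: G#
- diminished 5th: B
- diminished 7th: D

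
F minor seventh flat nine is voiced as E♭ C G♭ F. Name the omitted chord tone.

A♭

The full F minor seventh flat nine chord is F, A♭, C, E♭, G♭.
Comparing with the voicing, the minor 3rd (3rd) — A♭ — is absent.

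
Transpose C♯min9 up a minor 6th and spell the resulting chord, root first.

A C E G B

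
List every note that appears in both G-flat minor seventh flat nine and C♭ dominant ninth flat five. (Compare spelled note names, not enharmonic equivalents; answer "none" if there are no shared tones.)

G-flat minor seventh flat nine = G-flat, B-double-flat, D-flat, F-flat, A-double-flat.
C♭ dominant ninth flat five = C-flat, E-flat, G-double-flat, B-double-flat, D-flat.
Shared: B-double-flat, D-flat.

B-double-flat – D-flat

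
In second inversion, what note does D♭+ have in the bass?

D♭+ in root position is Db–F–A.
Second inversion places the fifth in the bass, which is A.

A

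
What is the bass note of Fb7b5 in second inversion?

Fb7b5 in root position is Fb–Ab–Cbb–Ebb.
Second inversion places the fifth in the bass, which is Cbb.

Cbb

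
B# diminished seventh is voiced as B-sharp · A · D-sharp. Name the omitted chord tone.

F-sharp

The full B# diminished seventh chord is B-sharp, D-sharp, F-sharp, A.
Comparing with the voicing, the diminished 5th (5th) — F-sharp — is absent.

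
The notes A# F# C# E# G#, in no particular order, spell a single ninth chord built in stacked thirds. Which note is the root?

F#

Stacking in thirds gives F# – A# – C# – E# – G#, so F# is the root — F# major ninth.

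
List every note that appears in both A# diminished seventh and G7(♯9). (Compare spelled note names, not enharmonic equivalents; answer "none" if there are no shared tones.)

A# G

A# diminished seventh: A# C# E G
G7(♯9): G B D F A#
Common to both → A#, G.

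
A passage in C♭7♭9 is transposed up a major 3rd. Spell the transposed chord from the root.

Transposed root: Cb → Eb (major 3rd up). So we spell Eb dominant seventh flat nine:
- root: Eb
- major 3rd: G
- perfect 5th: Bb
- minor 7th: Db
- minor 9th: Fb

Eb  G  Bb  Db  Fb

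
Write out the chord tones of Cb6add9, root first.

Cb, Eb, Gb, Ab, Db

Root Cb, quality six-nine:
Cb — root
Eb — major 3rd
Gb — perfect 5th
Ab — major 6th
Db — major 9th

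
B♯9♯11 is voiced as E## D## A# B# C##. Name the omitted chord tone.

F##

The full B♯9♯11 chord is B#, D##, F##, A#, C##, E##.
Comparing with the voicing, the perfect 5th (5th) — F## — is absent.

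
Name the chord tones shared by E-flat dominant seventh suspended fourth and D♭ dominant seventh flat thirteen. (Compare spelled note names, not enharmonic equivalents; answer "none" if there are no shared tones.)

A-flat  D-flat

E-flat dominant seventh suspended fourth = E-flat, A-flat, B-flat, D-flat.
D♭ dominant seventh flat thirteen = D-flat, F, A-flat, C-flat, B-double-flat.
Shared: A-flat, D-flat.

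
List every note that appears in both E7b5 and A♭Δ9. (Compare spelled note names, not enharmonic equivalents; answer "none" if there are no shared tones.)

E7b5 = E, G#, Bb, D.
A♭Δ9 = Ab, C, Eb, G, Bb.
Shared: Bb.

Bb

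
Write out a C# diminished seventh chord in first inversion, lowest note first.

C# diminished seventh = C-sharp–E–G–B-flat; first inversion → third (E) lowest.

E, G, B-flat, C-sharp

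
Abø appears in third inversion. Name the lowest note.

Gb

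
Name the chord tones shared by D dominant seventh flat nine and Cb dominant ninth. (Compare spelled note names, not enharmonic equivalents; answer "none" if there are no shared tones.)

E-flat

D dominant seventh flat nine = D, F-sharp, A, C, E-flat.
Cb dominant ninth = C-flat, E-flat, G-flat, B-double-flat, D-flat.
Shared: E-flat.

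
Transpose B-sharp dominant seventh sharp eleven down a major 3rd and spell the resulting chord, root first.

B-sharp down a major 3rd → G-sharp. New chord: G-sharp dominant seventh sharp eleven.
Root: G-sharp
Major 3rd (3rd): B-sharp
Perfect 5th (5th): D-sharp
Minor 7th (7th): F-sharp
Augmented 11th (11th): C-double-sharp

G-sharp, B-sharp, D-sharp, F-sharp, C-double-sharp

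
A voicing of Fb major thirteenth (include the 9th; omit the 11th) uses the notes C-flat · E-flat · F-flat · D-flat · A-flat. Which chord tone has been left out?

The full Fb major thirteenth chord is F-flat, A-flat, C-flat, E-flat, G-flat, D-flat.
Comparing with the voicing, the major 9th (9th) — G-flat — is absent.

G-flat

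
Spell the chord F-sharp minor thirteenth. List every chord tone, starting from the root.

F-sharp minor thirteenth is a minor thirteenth built on F-sharp.
Root: F-sharp
Minor 3rd (3rd): A
Perfect 5th (5th): C-sharp
Minor 7th (7th): E
Major 9th (9th): G-sharp
Perfect 11th (11th): B
Major 13th (13th): D-sharp

F-sharp  A  C-sharp  E  G-sharp  B  D-sharp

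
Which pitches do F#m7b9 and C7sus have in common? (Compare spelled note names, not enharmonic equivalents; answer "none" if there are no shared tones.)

G

F#m7b9 = F♯, A, C♯, E, G.
C7sus = C, F, G, B♭.
Shared: G.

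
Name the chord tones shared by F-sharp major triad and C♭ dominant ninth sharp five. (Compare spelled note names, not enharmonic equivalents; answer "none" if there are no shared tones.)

F-sharp major triad = F-sharp, A-sharp, C-sharp.
C♭ dominant ninth sharp five = C-flat, E-flat, G, B-double-flat, D-flat.
Shared: none.

none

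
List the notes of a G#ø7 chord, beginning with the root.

G♯, B, D, F♯

G#ø7: half-diminished seventh on G♯.
- root: G♯
- minor 3rd: B
- diminished 5th: D
- minor 7th: F♯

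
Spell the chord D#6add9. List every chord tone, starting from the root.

D# F## A# B# E#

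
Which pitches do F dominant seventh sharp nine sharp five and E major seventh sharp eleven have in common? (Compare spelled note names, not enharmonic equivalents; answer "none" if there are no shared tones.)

F dominant seventh sharp nine sharp five = F, A, C-sharp, E-flat, G-sharp.
E major seventh sharp eleven = E, G-sharp, B, D-sharp, A-sharp.
Shared: G-sharp.

G-sharp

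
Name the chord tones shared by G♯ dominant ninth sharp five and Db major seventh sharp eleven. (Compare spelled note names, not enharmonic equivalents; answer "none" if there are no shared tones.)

none

G♯ dominant ninth sharp five = G-sharp, B-sharp, D-double-sharp, F-sharp, A-sharp.
Db major seventh sharp eleven = D-flat, F, A-flat, C, G.
Shared: none.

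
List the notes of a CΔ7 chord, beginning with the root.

C E G B

CΔ7: major seventh on C.
root → C
3rd (major 3rd) → E
5th (perfect 5th) → G
7th (major 7th) → B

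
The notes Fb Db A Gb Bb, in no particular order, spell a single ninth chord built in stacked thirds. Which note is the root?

Gb

Arranged so that each adjacent pair is a third by letter name: Gb – Bb – Db – Fb – A.
The bottom of that stack, Gb, is the root (this is Gb dominant seventh sharp nine).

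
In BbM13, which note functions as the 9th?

C

BbM13 is built on B♭; its 9th is a major 9th above the root.
A second above B uses the letter C, and the major 9th above B♭ is C.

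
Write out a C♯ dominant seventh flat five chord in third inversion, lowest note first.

C♯ dominant seventh flat five = C-sharp–E-sharp–G–B; third inversion → seventh (B) lowest.

B C-sharp E-sharp G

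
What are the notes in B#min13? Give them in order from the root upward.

B# D# F## A# C## E# G##

Root B#, quality minor thirteenth:
B# — root
D# — minor 3rd
F## — perfect 5th
A# — minor 7th
C## — major 9th
E# — perfect 11th
G## — major 13th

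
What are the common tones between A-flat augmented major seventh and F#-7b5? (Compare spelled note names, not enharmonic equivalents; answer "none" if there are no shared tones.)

C E

A-flat augmented major seventh: Ab C E G
F#-7b5: F# A C E
Common to both → C, E.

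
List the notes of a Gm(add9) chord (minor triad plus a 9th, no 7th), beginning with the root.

Root G, quality minor added-ninth:
G — root
Bb — minor 3rd
D — perfect 5th
A — major 9th

G  Bb  D  A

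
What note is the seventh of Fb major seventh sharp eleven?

Root of Fb major seventh sharp eleven = F♭. The 7th is a major 7th: F♭ up a major 7th → E♭.

E♭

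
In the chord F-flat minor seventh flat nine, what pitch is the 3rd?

A-double-flat

F-flat minor seventh flat nine is built on F-flat; its 3rd is a minor 3rd above the root.
A third above F uses the letter A, and the minor 3rd above F-flat is A-double-flat.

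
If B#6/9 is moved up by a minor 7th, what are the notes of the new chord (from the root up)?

A#, C##, E#, F##, B#

Transposed root: B# → A# (minor 7th up). So we spell A# six-nine:
root → A#
3rd (major 3rd) → C##
5th (perfect 5th) → E#
6th (major 6th) → F##
9th (major 9th) → B#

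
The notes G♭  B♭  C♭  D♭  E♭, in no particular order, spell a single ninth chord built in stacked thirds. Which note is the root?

C♭

Stacking in thirds gives C♭ – E♭ – G♭ – B♭ – D♭, so C♭ is the root — C♭ major ninth.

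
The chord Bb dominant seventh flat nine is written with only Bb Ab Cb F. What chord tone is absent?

D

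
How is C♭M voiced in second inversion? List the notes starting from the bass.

Gb, Cb, Eb

In root position, C♭M is Cb–Eb–Gb.
Second inversion puts the fifth (Gb) in the bass.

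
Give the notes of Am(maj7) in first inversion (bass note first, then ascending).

C – E – G♯ – A

Am(maj7) = A–C–E–G♯; first inversion → third (C) lowest.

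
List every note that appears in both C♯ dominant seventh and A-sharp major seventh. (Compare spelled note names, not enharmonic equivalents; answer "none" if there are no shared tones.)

E-sharp

C♯ dominant seventh = C-sharp, E-sharp, G-sharp, B.
A-sharp major seventh = A-sharp, C-double-sharp, E-sharp, G-double-sharp.
Shared: E-sharp.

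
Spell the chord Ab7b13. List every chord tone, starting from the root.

Root Ab, quality dominant seventh flat thirteen:
Ab — root
C — major 3rd
Eb — perfect 5th
Gb — minor 7th
Fb — minor 13th

Ab, C, Eb, Gb, Fb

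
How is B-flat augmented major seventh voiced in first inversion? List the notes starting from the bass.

D F# A Bb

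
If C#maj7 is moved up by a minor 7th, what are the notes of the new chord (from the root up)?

Transposed root: C♯ → B (minor 7th up). So we spell B major seventh:
- root: B
- major 3rd: D♯
- perfect 5th: F♯
- major 7th: A♯

B – D♯ – F♯ – A♯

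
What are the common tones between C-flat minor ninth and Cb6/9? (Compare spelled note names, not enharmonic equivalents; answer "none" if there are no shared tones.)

C-flat minor ninth: Cb Ebb Gb Bbb Db
Cb6/9: Cb Eb Gb Ab Db
Common to both → Cb, Gb, Db.

Cb – Gb – Db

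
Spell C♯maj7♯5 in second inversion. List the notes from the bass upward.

G##, B#, C#, E#

In root position, C♯maj7♯5 is C#–E#–G##–B#.
Second inversion puts the fifth (G##) in the bass.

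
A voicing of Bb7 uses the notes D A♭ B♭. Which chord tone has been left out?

Bb7 = B♭, D, F, A♭. The voicing lacks the 5th (perfect 5th), F.

F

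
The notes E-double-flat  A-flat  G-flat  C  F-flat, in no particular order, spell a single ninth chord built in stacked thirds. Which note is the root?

F-flat

Stacking in thirds gives F-flat – A-flat – C – E-double-flat – G-flat, so F-flat is the root — F-flat dominant ninth sharp five.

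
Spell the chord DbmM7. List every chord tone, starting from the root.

DbmM7 is a minor-major seventh built on Db.
Db — root
Fb — minor 3rd
Ab — perfect 5th
C — major 7th

Db Fb Ab C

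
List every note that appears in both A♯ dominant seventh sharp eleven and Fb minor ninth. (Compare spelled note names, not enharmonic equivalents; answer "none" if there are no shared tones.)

none

A♯ dominant seventh sharp eleven = A#, C##, E#, G#, D##.
Fb minor ninth = Fb, Abb, Cb, Ebb, Gb.
Shared: none.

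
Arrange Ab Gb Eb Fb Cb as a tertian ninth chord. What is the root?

Fb

Stacking in thirds gives Fb – Ab – Cb – Eb – Gb, so Fb is the root — Fb major ninth.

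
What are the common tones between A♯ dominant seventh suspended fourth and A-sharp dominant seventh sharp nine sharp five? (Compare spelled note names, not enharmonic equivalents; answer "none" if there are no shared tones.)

A♯ dominant seventh suspended fourth: A-sharp D-sharp E-sharp G-sharp
A-sharp dominant seventh sharp nine sharp five: A-sharp C-double-sharp E-double-sharp G-sharp B-double-sharp
Common to both → A-sharp, G-sharp.

A-sharp – G-sharp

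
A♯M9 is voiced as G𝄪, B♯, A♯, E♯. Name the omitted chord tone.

C𝄪

The full A♯M9 chord is A♯, C𝄪, E♯, G𝄪, B♯.
Comparing with the voicing, the major 3rd (3rd) — C𝄪 — is absent.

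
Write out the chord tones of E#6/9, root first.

E#6/9: six-nine on E#.
E# — root
G## — major 3rd
B# — perfect 5th
C## — major 6th
F## — major 9th

E# G## B# C## F##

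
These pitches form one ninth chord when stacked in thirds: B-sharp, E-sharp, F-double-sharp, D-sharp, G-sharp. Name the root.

Stacking in thirds gives E-sharp – G-sharp – B-sharp – D-sharp – F-double-sharp, so E-sharp is the root — E-sharp minor ninth.

E-sharp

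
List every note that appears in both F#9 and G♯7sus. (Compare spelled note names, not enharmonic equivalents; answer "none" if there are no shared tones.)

F# C# G#

F#9 = F#, A#, C#, E, G#.
G♯7sus = G#, C#, D#, F#.
Shared: F#, C#, G#.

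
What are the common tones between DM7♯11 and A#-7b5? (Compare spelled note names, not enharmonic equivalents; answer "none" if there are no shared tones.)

C#, G#

DM7♯11 = D, F#, A, C#, G#.
A#-7b5 = A#, C#, E, G#.
Shared: C#, G#.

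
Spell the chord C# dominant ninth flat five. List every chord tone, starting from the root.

C# dominant ninth flat five: dominant ninth flat five on C#.
C# — root
E# — major 3rd
G — diminished 5th
B — minor 7th
D# — major 9th

C# E# G B D#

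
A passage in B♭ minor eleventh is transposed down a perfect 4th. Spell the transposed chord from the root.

F, A-flat, C, E-flat, G, B-flat

A perfect 4th down from B-flat is F, so the new chord is F minor eleventh.
root → F
3rd (minor 3rd) → A-flat
5th (perfect 5th) → C
7th (minor 7th) → E-flat
9th (major 9th) → G
11th (perfect 11th) → B-flat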